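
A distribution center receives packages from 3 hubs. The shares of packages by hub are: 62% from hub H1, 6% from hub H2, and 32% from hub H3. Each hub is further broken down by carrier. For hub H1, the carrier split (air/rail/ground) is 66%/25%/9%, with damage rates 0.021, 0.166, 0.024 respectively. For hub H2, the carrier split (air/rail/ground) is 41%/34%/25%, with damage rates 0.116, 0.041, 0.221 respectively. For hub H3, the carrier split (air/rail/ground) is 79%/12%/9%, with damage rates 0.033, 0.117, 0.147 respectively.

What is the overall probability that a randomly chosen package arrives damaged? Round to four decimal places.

0.0597

P(D|H1) = 0.66·0.021 + 0.25·0.166 + 0.09·0.024 = 0.01386 + 0.0415 + 0.00216 = 0.05752
P(D|H2) = 0.41·0.116 + 0.34·0.041 + 0.25·0.221 = 0.04756 + 0.01394 + 0.05525 = 0.11675
P(D|H3) = 0.79·0.033 + 0.12·0.117 + 0.09·0.147 = 0.02607 + 0.01404 + 0.01323 = 0.05334
By total probability over the outer partition,
P(D) = 0.62·0.05752 + 0.06·0.11675 + 0.32·0.05334
      = 0.0356624 + 0.007005 + 0.0170688 = 0.0597362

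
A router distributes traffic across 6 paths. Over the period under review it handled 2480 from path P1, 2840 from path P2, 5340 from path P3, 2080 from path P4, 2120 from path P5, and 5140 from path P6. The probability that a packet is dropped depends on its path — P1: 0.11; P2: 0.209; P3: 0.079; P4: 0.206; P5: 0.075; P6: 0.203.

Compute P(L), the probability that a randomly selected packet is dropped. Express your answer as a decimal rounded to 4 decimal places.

0.1460

Total: 2480 + 2840 + 5340 + 2080 + 2120 + 5140 = 20000.
P(P1) = 2480/20000 = 0.124. P(P2) = 2840/20000 = 0.142. P(P3) = 5340/20000 = 0.267. P(P4) = 2080/20000 = 0.104. P(P5) = 2120/20000 = 0.106. P(P6) = 5140/20000 = 0.257.
P(L) = P(L|P1)·P(P1) + P(L|P2)·P(P2) + P(L|P3)·P(P3) + P(L|P4)·P(P4) + P(L|P5)·P(P5) + P(L|P6)·P(P6)
      = 0.11·0.124 + 0.209·0.142 + 0.079·0.267 + 0.206·0.104 + 0.075·0.106 + 0.203·0.257
      = 0.01364 + 0.029678 + 0.021093 + 0.021424 + 0.00795 + 0.052171 = 0.145956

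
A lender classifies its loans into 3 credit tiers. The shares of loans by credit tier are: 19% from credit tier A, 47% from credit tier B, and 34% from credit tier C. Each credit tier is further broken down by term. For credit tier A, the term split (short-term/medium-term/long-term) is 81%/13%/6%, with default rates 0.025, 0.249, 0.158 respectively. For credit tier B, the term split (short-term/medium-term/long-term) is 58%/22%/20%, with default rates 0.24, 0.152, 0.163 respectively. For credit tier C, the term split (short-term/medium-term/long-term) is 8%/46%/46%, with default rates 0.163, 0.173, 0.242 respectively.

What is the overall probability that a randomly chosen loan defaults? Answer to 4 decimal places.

P(D|A) = 0.81·0.025 + 0.13·0.249 + 0.06·0.158 = 0.02025 + 0.03237 + 0.00948 = 0.0621
P(D|B) = 0.58·0.24 + 0.22·0.152 + 0.2·0.163 = 0.1392 + 0.03344 + 0.0326 = 0.20524
P(D|C) = 0.08·0.163 + 0.46·0.173 + 0.46·0.242 = 0.01304 + 0.07958 + 0.11132 = 0.20394
Then overall,
P(D) = 0.19·0.0621 + 0.47·0.20524 + 0.34·0.20394
      = 0.011799 + 0.0964628 + 0.0693396 = 0.1776014

P(D) ≈ 0.1776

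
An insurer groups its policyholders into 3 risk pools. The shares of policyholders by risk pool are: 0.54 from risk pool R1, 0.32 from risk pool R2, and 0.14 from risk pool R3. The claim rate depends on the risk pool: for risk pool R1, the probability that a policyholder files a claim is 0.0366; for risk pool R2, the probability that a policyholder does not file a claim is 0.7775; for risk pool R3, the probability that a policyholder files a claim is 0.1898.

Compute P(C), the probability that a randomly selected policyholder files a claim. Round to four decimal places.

0.1175

P(C|R2) = 1 − 0.7775 = 0.2225.
P(C) = P(C|R1)·P(R1) + P(C|R2)·P(R2) + P(C|R3)·P(R3)
      = 0.0366·0.54 + 0.2225·0.32 + 0.1898·0.14
      = 0.019764 + 0.0712 + 0.026572 = 0.117536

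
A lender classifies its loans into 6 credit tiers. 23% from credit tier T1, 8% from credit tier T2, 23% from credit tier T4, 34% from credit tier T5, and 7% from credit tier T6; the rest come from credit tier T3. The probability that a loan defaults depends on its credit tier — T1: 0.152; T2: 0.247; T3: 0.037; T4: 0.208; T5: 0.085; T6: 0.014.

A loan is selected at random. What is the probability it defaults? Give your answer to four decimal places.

P(T3) = 1 − (0.23 + 0.08 + 0.23 + 0.34 + 0.07) = 0.05.
Using total probability over the partition,
P(D) = P(D|T1)·P(T1) + P(D|T2)·P(T2) + P(D|T3)·P(T3) + P(D|T4)·P(T4) + P(D|T5)·P(T5) + P(D|T6)·P(T6)
      = 0.152·0.23 + 0.247·0.08 + 0.037·0.05 + 0.208·0.23 + 0.085·0.34 + 0.014·0.07
      = 0.03496 + 0.01976 + 0.00185 + 0.04784 + 0.0289 + 0.00098 = 0.13429

0.1343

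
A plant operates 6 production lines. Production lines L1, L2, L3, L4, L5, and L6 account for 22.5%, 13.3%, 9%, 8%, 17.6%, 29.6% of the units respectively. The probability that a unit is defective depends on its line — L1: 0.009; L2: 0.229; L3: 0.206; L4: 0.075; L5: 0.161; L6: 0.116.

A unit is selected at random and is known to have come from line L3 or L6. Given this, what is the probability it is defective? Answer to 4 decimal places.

Let S = {L3, L6}.
P(S) = 0.09 + 0.296 = 0.386.
P(D ∩ S) = 0.206·0.09 + 0.116·0.296 = 0.01854 + 0.034336 = 0.052876.
P(D | S) = 0.052876 / 0.386 = 0.136984…

0.1370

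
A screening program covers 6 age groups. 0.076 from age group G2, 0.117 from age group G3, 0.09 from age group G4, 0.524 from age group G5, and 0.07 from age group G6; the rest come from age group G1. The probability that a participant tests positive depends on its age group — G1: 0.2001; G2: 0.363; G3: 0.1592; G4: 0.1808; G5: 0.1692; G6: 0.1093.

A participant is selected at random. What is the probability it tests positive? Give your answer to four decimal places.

P(G1) = 1 − (0.076 + 0.117 + 0.09 + 0.524 + 0.07) = 0.123.
P(T) = P(T|G1)·P(G1) + P(T|G2)·P(G2) + P(T|G3)·P(G3) + P(T|G4)·P(G4) + P(T|G5)·P(G5) + P(T|G6)·P(G6)
      = 0.2001·0.123 + 0.363·0.076 + 0.1592·0.117 + 0.1808·0.09 + 0.1692·0.524 + 0.1093·0.07
      = 0.0246123 + 0.027588 + 0.0186264 + 0.016272 + 0.0886608 + 0.007651 = 0.1834105

0.1834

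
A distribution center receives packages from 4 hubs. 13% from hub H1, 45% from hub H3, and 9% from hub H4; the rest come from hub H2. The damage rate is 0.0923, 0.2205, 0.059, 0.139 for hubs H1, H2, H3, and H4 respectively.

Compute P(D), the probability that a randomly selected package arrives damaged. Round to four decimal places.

0.1238

P(H2) = 1 − (0.13 + 0.45 + 0.09) = 0.33.
P(D) = P(D|H1)·P(H1) + P(D|H2)·P(H2) + P(D|H3)·P(H3) + P(D|H4)·P(H4)
      = 0.0923·0.13 + 0.2205·0.33 + 0.059·0.45 + 0.139·0.09
      = 0.011999 + 0.072765 + 0.02655 + 0.01251 = 0.123824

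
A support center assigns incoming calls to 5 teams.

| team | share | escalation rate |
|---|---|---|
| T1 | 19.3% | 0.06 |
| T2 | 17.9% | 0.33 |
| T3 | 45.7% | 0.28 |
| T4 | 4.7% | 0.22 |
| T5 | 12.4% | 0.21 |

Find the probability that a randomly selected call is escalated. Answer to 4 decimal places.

0.2350

Using total probability over the partition,
P(E) = P(E|T1)·P(T1) + P(E|T2)·P(T2) + P(E|T3)·P(T3) + P(E|T4)·P(T4) + P(E|T5)·P(T5)
      = 0.06·0.193 + 0.33·0.179 + 0.28·0.457 + 0.22·0.047 + 0.21·0.124
      = 0.01158 + 0.05907 + 0.12796 + 0.01034 + 0.02604 = 0.23499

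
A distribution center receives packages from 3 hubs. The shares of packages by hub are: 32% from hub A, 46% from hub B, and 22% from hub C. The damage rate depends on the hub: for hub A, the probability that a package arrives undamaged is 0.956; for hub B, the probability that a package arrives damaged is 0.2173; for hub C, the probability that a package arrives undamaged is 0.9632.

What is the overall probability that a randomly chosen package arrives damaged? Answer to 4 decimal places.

0.1221

P(D|A) = 1 − 0.956 = 0.044.
P(D|C) = 1 − 0.9632 = 0.0368.
By the law of total probability,
P(D) = P(D|A)·P(A) + P(D|B)·P(B) + P(D|C)·P(C)
      = 0.044·0.32 + 0.2173·0.46 + 0.0368·0.22
      = 0.01408 + 0.099958 + 0.008096 = 0.122134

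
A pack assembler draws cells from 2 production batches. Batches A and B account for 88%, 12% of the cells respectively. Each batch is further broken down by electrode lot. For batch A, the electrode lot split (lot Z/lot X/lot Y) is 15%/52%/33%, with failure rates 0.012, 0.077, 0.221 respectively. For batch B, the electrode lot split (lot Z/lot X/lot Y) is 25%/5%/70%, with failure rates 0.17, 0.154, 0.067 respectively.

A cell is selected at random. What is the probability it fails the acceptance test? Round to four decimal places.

P(F|A) = 0.15·0.012 + 0.52·0.077 + 0.33·0.221 = 0.0018 + 0.04004 + 0.07293 = 0.11477
P(F|B) = 0.25·0.17 + 0.05·0.154 + 0.7·0.067 = 0.0425 + 0.0077 + 0.0469 = 0.0971
By total probability over the outer partition,
P(F) = 0.88·0.11477 + 0.12·0.0971
      = 0.1009976 + 0.011652 = 0.1126496

P(F) ≈ 0.1126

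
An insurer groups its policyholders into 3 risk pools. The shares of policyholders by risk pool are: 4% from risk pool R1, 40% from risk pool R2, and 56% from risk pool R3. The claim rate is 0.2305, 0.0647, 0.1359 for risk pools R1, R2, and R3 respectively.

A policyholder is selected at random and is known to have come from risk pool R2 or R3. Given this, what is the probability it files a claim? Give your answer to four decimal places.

P(C|S) ≈ 0.1062

Let S = {R2, R3}.
P(S) = 0.4 + 0.56 = 0.96.
P(C ∩ S) = 0.0647·0.4 + 0.1359·0.56 = 0.02588 + 0.076104 = 0.101984.
P(C | S) = 0.101984 / 0.96 = 0.106233…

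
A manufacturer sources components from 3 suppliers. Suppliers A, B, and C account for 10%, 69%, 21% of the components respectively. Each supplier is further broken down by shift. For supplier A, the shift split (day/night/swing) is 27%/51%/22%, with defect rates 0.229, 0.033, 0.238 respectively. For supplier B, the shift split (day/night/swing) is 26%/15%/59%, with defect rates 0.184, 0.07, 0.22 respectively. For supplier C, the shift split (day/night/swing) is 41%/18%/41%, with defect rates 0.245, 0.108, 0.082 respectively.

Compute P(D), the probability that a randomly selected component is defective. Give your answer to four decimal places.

P(D|A) = 0.27·0.229 + 0.51·0.033 + 0.22·0.238 = 0.06183 + 0.01683 + 0.05236 = 0.13102
P(D|B) = 0.26·0.184 + 0.15·0.07 + 0.59·0.22 = 0.04784 + 0.0105 + 0.1298 = 0.18814
P(D|C) = 0.41·0.245 + 0.18·0.108 + 0.41·0.082 = 0.10045 + 0.01944 + 0.03362 = 0.15351
By total probability over the outer partition,
P(D) = 0.1·0.13102 + 0.69·0.18814 + 0.21·0.15351
      = 0.013102 + 0.1298166 + 0.0322371 = 0.1751557

0.1752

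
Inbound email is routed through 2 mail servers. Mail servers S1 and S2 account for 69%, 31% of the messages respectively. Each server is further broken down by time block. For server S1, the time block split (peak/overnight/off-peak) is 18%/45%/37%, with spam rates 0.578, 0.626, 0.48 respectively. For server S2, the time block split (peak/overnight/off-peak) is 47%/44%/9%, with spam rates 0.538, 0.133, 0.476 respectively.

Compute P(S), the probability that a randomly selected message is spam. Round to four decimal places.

P(S|S1) = 0.18·0.578 + 0.45·0.626 + 0.37·0.48 = 0.10404 + 0.2817 + 0.1776 = 0.56334
P(S|S2) = 0.47·0.538 + 0.44·0.133 + 0.09·0.476 = 0.25286 + 0.05852 + 0.04284 = 0.35422
By total probability over the outer partition,
P(S) = 0.69·0.56334 + 0.31·0.35422
      = 0.3887046 + 0.1098082 = 0.4985128

P(S) ≈ 0.4985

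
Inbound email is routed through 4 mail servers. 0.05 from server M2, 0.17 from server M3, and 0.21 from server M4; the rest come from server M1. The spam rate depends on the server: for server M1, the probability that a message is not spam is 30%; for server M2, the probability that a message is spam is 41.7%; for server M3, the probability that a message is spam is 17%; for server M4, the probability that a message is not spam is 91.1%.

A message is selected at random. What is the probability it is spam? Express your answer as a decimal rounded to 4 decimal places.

0.4674

P(M1) = 1 − (0.05 + 0.17 + 0.21) = 0.57.
P(S|M1) = 1 − 0.3 = 0.7.
P(S|M4) = 1 − 0.911 = 0.089.
P(S) = P(S|M1)·P(M1) + P(S|M2)·P(M2) + P(S|M3)·P(M3) + P(S|M4)·P(M4)
      = 0.7·0.57 + 0.417·0.05 + 0.17·0.17 + 0.089·0.21
      = 0.399 + 0.02085 + 0.0289 + 0.01869 = 0.46744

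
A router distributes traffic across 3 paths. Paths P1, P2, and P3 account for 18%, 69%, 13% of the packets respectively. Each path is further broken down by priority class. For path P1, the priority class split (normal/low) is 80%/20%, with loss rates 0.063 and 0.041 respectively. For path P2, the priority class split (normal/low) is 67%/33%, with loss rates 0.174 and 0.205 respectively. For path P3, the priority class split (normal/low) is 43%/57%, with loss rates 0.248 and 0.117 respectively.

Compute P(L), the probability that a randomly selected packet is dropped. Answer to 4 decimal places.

0.1602

P(L|P1) = 0.8·0.063 + 0.2·0.041 = 0.0504 + 0.0082 = 0.0586
P(L|P2) = 0.67·0.174 + 0.33·0.205 = 0.11658 + 0.06765 = 0.18423
P(L|P3) = 0.43·0.248 + 0.57·0.117 = 0.10664 + 0.06669 = 0.17333
Then overall,
P(L) = 0.18·0.0586 + 0.69·0.18423 + 0.13·0.17333
      = 0.010548 + 0.1271187 + 0.0225329 = 0.1601996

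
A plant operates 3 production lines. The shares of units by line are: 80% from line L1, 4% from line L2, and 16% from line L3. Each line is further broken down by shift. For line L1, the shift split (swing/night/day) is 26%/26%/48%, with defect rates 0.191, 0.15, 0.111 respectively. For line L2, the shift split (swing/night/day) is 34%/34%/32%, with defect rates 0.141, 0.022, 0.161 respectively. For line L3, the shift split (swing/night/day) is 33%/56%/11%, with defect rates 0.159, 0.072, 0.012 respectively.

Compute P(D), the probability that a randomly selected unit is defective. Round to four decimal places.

P(D|L1) = 0.26·0.191 + 0.26·0.15 + 0.48·0.111 = 0.04966 + 0.039 + 0.05328 = 0.14194
P(D|L2) = 0.34·0.141 + 0.34·0.022 + 0.32·0.161 = 0.04794 + 0.00748 + 0.05152 = 0.10694
P(D|L3) = 0.33·0.159 + 0.56·0.072 + 0.11·0.012 = 0.05247 + 0.04032 + 0.00132 = 0.09411
By total probability over the outer partition,
P(D) = 0.8·0.14194 + 0.04·0.10694 + 0.16·0.09411
      = 0.113552 + 0.0042776 + 0.0150576 = 0.1328872

0.1329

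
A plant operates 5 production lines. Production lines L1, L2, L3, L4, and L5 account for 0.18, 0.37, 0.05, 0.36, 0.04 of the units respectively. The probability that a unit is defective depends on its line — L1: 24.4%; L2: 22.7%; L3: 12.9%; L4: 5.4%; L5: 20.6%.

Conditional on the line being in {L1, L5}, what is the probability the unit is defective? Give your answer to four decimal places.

0.2371

Let S = {L1, L5}.
P(S) = 0.18 + 0.04 = 0.22.
P(D ∩ S) = 0.244·0.18 + 0.206·0.04 = 0.04392 + 0.00824 = 0.05216.
P(D | S) = 0.05216 / 0.22 = 0.237091…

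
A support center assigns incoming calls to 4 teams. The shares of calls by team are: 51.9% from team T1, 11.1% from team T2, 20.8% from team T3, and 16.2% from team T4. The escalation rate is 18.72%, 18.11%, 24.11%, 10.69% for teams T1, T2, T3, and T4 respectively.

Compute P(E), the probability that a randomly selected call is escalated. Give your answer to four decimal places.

P(E) ≈ 0.1847

Summing over the partition,
P(E) = P(E|T1)·P(T1) + P(E|T2)·P(T2) + P(E|T3)·P(T3) + P(E|T4)·P(T4)
      = 0.1872·0.519 + 0.1811·0.111 + 0.2411·0.208 + 0.1069·0.162
      = 0.0971568 + 0.0201021 + 0.0501488 + 0.0173178 = 0.1847255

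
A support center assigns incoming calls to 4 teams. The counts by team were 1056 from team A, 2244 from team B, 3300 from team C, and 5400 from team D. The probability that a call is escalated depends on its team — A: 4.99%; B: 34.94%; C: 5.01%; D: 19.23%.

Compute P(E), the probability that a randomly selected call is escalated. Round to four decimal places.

0.1700

Total: 1056 + 2244 + 3300 + 5400 = 12000.
P(A) = 1056/12000 = 0.088. P(B) = 2244/12000 = 0.187. P(C) = 3300/12000 = 0.275. P(D) = 5400/12000 = 0.45.
Summing over the partition,
P(E) = P(E|A)·P(A) + P(E|B)·P(B) + P(E|C)·P(C) + P(E|D)·P(D)
      = 0.0499·0.088 + 0.3494·0.187 + 0.0501·0.275 + 0.1923·0.45
      = 0.0043912 + 0.0653378 + 0.0137775 + 0.086535 = 0.1700415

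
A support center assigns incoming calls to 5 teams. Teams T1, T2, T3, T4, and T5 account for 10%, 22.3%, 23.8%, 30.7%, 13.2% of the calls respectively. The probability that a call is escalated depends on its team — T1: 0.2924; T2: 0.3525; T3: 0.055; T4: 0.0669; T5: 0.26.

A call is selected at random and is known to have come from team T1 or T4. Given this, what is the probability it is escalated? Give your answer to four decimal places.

P(E|S) ≈ 0.1223

Let S = {T1, T4}.
P(S) = 0.1 + 0.307 = 0.407.
P(E ∩ S) = 0.2924·0.1 + 0.0669·0.307 = 0.02924 + 0.0205383 = 0.0497783.
P(E | S) = 0.0497783 / 0.407 = 0.122305…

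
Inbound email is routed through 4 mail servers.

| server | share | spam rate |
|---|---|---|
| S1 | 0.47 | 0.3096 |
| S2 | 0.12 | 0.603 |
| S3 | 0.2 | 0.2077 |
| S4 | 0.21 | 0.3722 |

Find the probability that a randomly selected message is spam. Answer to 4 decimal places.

0.3376

By the law of total probability,
P(S) = P(S|S1)·P(S1) + P(S|S2)·P(S2) + P(S|S3)·P(S3) + P(S|S4)·P(S4)
      = 0.3096·0.47 + 0.603·0.12 + 0.2077·0.2 + 0.3722·0.21
      = 0.145512 + 0.07236 + 0.04154 + 0.078162 = 0.337574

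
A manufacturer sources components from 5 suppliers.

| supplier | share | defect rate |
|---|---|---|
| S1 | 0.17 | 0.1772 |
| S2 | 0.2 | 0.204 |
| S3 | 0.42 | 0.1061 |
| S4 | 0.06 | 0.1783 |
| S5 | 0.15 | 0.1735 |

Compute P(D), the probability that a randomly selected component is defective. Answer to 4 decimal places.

Summing over the partition,
P(D) = P(D|S1)·P(S1) + P(D|S2)·P(S2) + P(D|S3)·P(S3) + P(D|S4)·P(S4) + P(D|S5)·P(S5)
      = 0.1772·0.17 + 0.204·0.2 + 0.1061·0.42 + 0.1783·0.06 + 0.1735·0.15
      = 0.030124 + 0.0408 + 0.044562 + 0.010698 + 0.026025 = 0.152209

0.1522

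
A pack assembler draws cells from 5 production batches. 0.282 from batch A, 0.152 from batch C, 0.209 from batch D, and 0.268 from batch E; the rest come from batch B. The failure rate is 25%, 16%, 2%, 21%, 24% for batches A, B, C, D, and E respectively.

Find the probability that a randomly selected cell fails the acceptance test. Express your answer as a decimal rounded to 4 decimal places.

0.1960

P(B) = 1 − (0.282 + 0.152 + 0.209 + 0.268) = 0.089.
P(F) = P(F|A)·P(A) + P(F|B)·P(B) + P(F|C)·P(C) + P(F|D)·P(D) + P(F|E)·P(E)
      = 0.25·0.282 + 0.16·0.089 + 0.02·0.152 + 0.21·0.209 + 0.24·0.268
      = 0.0705 + 0.01424 + 0.00304 + 0.04389 + 0.06432 = 0.19599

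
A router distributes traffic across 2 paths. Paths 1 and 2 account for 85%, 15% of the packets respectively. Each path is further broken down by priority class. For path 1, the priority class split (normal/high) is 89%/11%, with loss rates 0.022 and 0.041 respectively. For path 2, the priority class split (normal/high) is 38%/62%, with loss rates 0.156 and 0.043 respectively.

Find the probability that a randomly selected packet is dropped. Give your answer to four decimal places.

P(L|1) = 0.89·0.022 + 0.11·0.041 = 0.01958 + 0.00451 = 0.02409
P(L|2) = 0.38·0.156 + 0.62·0.043 = 0.05928 + 0.02666 = 0.08594
By total probability over the outer partition,
P(L) = 0.85·0.02409 + 0.15·0.08594
      = 0.0204765 + 0.012891 = 0.0333675

0.0334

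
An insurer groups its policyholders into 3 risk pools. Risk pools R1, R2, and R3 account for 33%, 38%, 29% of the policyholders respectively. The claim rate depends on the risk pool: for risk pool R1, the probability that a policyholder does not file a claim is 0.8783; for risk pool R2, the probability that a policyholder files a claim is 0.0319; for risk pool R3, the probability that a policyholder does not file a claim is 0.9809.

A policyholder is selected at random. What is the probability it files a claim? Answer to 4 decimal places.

0.0578

P(C|R1) = 1 − 0.8783 = 0.1217.
P(C|R3) = 1 − 0.9809 = 0.0191.
Using total probability over the partition,
P(C) = P(C|R1)·P(R1) + P(C|R2)·P(R2) + P(C|R3)·P(R3)
      = 0.1217·0.33 + 0.0319·0.38 + 0.0191·0.29
      = 0.040161 + 0.012122 + 0.005539 = 0.057822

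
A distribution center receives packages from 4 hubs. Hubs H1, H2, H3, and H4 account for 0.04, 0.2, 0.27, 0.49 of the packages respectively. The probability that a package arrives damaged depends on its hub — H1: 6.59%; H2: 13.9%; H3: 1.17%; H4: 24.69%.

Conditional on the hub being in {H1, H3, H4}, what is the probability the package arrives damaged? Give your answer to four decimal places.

Let S = {H1, H3, H4}.
P(S) = 0.04 + 0.27 + 0.49 = 0.8.
P(D ∩ S) = 0.0659·0.04 + 0.0117·0.27 + 0.2469·0.49 = 0.002636 + 0.003159 + 0.120981 = 0.126776.
P(D | S) = 0.126776 / 0.8 = 0.158470…

P(D|S) ≈ 0.1585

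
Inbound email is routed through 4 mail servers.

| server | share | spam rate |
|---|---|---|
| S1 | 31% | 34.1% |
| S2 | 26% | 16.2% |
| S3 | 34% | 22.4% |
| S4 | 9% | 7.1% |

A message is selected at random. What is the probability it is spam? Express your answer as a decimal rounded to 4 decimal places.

P(S) ≈ 0.2304

Using total probability over the partition,
P(S) = P(S|S1)·P(S1) + P(S|S2)·P(S2) + P(S|S3)·P(S3) + P(S|S4)·P(S4)
      = 0.341·0.31 + 0.162·0.26 + 0.224·0.34 + 0.071·0.09
      = 0.10571 + 0.04212 + 0.07616 + 0.00639 = 0.23038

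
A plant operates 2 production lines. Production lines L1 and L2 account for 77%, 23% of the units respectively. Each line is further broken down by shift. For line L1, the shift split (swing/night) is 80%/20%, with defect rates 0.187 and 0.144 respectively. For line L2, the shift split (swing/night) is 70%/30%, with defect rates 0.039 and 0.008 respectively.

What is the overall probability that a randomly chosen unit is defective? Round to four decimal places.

P(D|L1) = 0.8·0.187 + 0.2·0.144 = 0.1496 + 0.0288 = 0.1784
P(D|L2) = 0.7·0.039 + 0.3·0.008 = 0.0273 + 0.0024 = 0.0297
By total probability over the outer partition,
P(D) = 0.77·0.1784 + 0.23·0.0297
      = 0.137368 + 0.006831 = 0.144199

P(D) ≈ 0.1442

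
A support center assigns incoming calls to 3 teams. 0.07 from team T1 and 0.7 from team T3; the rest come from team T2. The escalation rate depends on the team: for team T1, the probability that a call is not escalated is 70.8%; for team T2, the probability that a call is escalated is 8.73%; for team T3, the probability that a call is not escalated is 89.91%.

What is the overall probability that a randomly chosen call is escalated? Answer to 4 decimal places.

0.1111

P(T2) = 1 − (0.07 + 0.7) = 0.23.
P(E|T1) = 1 − 0.708 = 0.292.
P(E|T3) = 1 − 0.8991 = 0.1009.
P(E) = P(E|T1)·P(T1) + P(E|T2)·P(T2) + P(E|T3)·P(T3)
      = 0.292·0.07 + 0.0873·0.23 + 0.1009·0.7
      = 0.02044 + 0.020079 + 0.07063 = 0.111149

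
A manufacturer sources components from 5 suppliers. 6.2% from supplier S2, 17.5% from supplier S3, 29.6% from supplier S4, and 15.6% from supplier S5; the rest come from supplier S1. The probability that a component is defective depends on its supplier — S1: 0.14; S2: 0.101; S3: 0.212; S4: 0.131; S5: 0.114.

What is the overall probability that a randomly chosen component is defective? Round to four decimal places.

P(S1) = 1 − (0.062 + 0.175 + 0.296 + 0.156) = 0.311.
P(D) = P(D|S1)·P(S1) + P(D|S2)·P(S2) + P(D|S3)·P(S3) + P(D|S4)·P(S4) + P(D|S5)·P(S5)
      = 0.14·0.311 + 0.101·0.062 + 0.212·0.175 + 0.131·0.296 + 0.114·0.156
      = 0.04354 + 0.006262 + 0.0371 + 0.038776 + 0.017784 = 0.143462

0.1435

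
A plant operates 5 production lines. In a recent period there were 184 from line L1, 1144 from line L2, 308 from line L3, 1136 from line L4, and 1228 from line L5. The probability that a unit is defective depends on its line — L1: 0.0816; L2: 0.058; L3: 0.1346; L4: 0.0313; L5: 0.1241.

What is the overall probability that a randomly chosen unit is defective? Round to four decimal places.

0.0777

Total: 184 + 1144 + 308 + 1136 + 1228 = 4000.
P(L1) = 184/4000 = 0.046. P(L2) = 1144/4000 = 0.286. P(L3) = 308/4000 = 0.077. P(L4) = 1136/4000 = 0.284. P(L5) = 1228/4000 = 0.307.
P(D) = P(D|L1)·P(L1) + P(D|L2)·P(L2) + P(D|L3)·P(L3) + P(D|L4)·P(L4) + P(D|L5)·P(L5)
      = 0.0816·0.046 + 0.058·0.286 + 0.1346·0.077 + 0.0313·0.284 + 0.1241·0.307
      = 0.0037536 + 0.016588 + 0.0103642 + 0.0088892 + 0.0380987 = 0.0776937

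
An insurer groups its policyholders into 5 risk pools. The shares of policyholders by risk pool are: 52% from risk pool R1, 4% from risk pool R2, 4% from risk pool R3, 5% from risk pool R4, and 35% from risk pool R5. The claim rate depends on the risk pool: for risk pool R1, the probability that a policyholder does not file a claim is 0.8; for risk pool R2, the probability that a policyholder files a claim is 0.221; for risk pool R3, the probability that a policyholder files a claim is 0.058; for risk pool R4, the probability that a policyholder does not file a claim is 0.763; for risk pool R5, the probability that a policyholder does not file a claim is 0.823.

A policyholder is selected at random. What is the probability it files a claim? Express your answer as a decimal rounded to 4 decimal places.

P(C|R1) = 1 − 0.8 = 0.2.
P(C|R4) = 1 − 0.763 = 0.237.
P(C|R5) = 1 − 0.823 = 0.177.
By the law of total probability,
P(C) = P(C|R1)·P(R1) + P(C|R2)·P(R2) + P(C|R3)·P(R3) + P(C|R4)·P(R4) + P(C|R5)·P(R5)
      = 0.2·0.52 + 0.221·0.04 + 0.058·0.04 + 0.237·0.05 + 0.177·0.35
      = 0.104 + 0.00884 + 0.00232 + 0.01185 + 0.06195 = 0.18896

0.1890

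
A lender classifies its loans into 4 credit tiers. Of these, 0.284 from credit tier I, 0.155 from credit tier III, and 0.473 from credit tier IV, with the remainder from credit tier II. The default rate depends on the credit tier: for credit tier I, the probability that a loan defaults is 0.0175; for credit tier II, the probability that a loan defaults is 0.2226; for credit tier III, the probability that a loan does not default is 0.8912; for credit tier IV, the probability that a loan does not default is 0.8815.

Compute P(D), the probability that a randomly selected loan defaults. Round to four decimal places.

0.0975

P(II) = 1 − (0.284 + 0.155 + 0.473) = 0.088.
P(D|III) = 1 − 0.8912 = 0.1088.
P(D|IV) = 1 − 0.8815 = 0.1185.
Using total probability over the partition,
P(D) = P(D|I)·P(I) + P(D|II)·P(II) + P(D|III)·P(III) + P(D|IV)·P(IV)
      = 0.0175·0.284 + 0.2226·0.088 + 0.1088·0.155 + 0.1185·0.473
      = 0.00497 + 0.0195888 + 0.016864 + 0.0560505 = 0.0974733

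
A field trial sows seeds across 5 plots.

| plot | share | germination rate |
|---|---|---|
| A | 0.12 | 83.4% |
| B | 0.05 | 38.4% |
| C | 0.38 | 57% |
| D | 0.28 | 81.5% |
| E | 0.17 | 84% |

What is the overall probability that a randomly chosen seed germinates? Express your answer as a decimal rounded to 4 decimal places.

0.7069

P(G) = P(G|A)·P(A) + P(G|B)·P(B) + P(G|C)·P(C) + P(G|D)·P(D) + P(G|E)·P(E)
      = 0.834·0.12 + 0.384·0.05 + 0.57·0.38 + 0.815·0.28 + 0.84·0.17
      = 0.10008 + 0.0192 + 0.2166 + 0.2282 + 0.1428 = 0.70688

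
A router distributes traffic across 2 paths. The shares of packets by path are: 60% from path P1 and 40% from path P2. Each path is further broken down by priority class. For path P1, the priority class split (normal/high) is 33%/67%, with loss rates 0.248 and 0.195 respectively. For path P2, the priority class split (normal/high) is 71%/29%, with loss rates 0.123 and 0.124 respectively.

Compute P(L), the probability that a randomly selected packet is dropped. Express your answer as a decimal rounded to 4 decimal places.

P(L) ≈ 0.1768

P(L|P1) = 0.33·0.248 + 0.67·0.195 = 0.08184 + 0.13065 = 0.21249
P(L|P2) = 0.71·0.123 + 0.29·0.124 = 0.08733 + 0.03596 = 0.12329
Then overall,
P(L) = 0.6·0.21249 + 0.4·0.12329
      = 0.127494 + 0.049316 = 0.17681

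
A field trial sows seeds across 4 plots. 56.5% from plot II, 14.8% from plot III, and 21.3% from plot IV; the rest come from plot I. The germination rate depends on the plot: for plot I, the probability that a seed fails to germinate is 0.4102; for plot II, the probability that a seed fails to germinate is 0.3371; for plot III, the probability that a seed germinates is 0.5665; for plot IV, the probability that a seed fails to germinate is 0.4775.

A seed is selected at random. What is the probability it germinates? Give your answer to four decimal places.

P(I) = 1 − (0.565 + 0.148 + 0.213) = 0.074.
P(G|I) = 1 − 0.4102 = 0.5898.
P(G|II) = 1 − 0.3371 = 0.6629.
P(G|IV) = 1 − 0.4775 = 0.5225.
P(G) = P(G|I)·P(I) + P(G|II)·P(II) + P(G|III)·P(III) + P(G|IV)·P(IV)
      = 0.5898·0.074 + 0.6629·0.565 + 0.5665·0.148 + 0.5225·0.213
      = 0.0436452 + 0.3745385 + 0.083842 + 0.1112925 = 0.6133182

P(G) ≈ 0.6133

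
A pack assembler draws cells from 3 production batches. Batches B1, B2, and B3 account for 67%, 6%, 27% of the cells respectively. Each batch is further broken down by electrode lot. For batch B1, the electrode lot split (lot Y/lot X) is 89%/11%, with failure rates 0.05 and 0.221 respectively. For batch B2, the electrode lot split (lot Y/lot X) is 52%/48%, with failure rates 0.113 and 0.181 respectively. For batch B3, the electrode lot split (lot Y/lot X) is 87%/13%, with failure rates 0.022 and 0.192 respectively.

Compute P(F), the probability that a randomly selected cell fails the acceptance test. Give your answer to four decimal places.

P(F|B1) = 0.89·0.05 + 0.11·0.221 = 0.0445 + 0.02431 = 0.06881
P(F|B2) = 0.52·0.113 + 0.48·0.181 = 0.05876 + 0.08688 = 0.14564
P(F|B3) = 0.87·0.022 + 0.13·0.192 = 0.01914 + 0.02496 = 0.0441
By total probability over the outer partition,
P(F) = 0.67·0.06881 + 0.06·0.14564 + 0.27·0.0441
      = 0.0461027 + 0.0087384 + 0.011907 = 0.0667481

P(F) ≈ 0.0667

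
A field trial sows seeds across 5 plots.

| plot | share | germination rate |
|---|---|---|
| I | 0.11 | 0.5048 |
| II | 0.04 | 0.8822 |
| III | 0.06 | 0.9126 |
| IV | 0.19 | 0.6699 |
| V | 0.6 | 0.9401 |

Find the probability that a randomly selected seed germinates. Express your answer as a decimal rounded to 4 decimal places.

P(G) = P(G|I)·P(I) + P(G|II)·P(II) + P(G|III)·P(III) + P(G|IV)·P(IV) + P(G|V)·P(V)
      = 0.5048·0.11 + 0.8822·0.04 + 0.9126·0.06 + 0.6699·0.19 + 0.9401·0.6
      = 0.055528 + 0.035288 + 0.054756 + 0.127281 + 0.56406 = 0.836913

P(G) ≈ 0.8369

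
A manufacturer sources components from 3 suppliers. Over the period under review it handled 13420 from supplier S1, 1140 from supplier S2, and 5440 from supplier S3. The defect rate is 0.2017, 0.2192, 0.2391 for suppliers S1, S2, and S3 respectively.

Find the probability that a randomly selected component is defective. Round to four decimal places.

P(D) ≈ 0.2129

Total: 13420 + 1140 + 5440 = 20000.
P(S1) = 13420/20000 = 0.671. P(S2) = 1140/20000 = 0.057. P(S3) = 5440/20000 = 0.272.
Summing over the partition,
P(D) = P(D|S1)·P(S1) + P(D|S2)·P(S2) + P(D|S3)·P(S3)
      = 0.2017·0.671 + 0.2192·0.057 + 0.2391·0.272
      = 0.1353407 + 0.0124944 + 0.0650352 = 0.2128703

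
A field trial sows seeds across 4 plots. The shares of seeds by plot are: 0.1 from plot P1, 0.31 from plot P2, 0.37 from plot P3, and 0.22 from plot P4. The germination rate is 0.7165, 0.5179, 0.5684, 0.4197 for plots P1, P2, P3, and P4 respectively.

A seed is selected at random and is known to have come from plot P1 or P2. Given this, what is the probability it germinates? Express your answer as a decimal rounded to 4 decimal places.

Let S = {P1, P2}.
P(S) = 0.1 + 0.31 = 0.41.
P(G ∩ S) = 0.7165·0.1 + 0.5179·0.31 = 0.07165 + 0.160549 = 0.232199.
P(G | S) = 0.232199 / 0.41 = 0.566339…

0.5663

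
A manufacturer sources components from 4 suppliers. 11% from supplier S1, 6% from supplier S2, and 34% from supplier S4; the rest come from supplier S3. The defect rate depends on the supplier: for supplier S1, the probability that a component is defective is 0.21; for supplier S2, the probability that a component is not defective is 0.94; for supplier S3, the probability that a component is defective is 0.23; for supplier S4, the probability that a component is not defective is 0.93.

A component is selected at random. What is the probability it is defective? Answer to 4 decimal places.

P(D) ≈ 0.1632

P(S3) = 1 − (0.11 + 0.06 + 0.34) = 0.49.
P(D|S2) = 1 − 0.94 = 0.06.
P(D|S4) = 1 − 0.93 = 0.07.
P(D) = P(D|S1)·P(S1) + P(D|S2)·P(S2) + P(D|S3)·P(S3) + P(D|S4)·P(S4)
      = 0.21·0.11 + 0.06·0.06 + 0.23·0.49 + 0.07·0.34
      = 0.0231 + 0.0036 + 0.1127 + 0.0238 = 0.1632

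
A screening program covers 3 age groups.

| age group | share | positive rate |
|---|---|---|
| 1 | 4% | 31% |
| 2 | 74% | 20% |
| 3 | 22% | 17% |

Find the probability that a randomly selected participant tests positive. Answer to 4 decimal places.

0.1978

P(T) = P(T|1)·P(1) + P(T|2)·P(2) + P(T|3)·P(3)
      = 0.31·0.04 + 0.2·0.74 + 0.17·0.22
      = 0.0124 + 0.148 + 0.0374 = 0.1978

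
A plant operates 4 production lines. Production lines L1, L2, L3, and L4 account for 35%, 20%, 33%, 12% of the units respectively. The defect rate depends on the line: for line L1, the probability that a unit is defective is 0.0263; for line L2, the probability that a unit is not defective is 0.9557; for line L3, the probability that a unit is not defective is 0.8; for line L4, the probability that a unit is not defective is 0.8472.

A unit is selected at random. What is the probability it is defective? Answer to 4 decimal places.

0.1024

P(D|L2) = 1 − 0.9557 = 0.0443.
P(D|L3) = 1 − 0.8 = 0.2.
P(D|L4) = 1 − 0.8472 = 0.1528.
P(D) = P(D|L1)·P(L1) + P(D|L2)·P(L2) + P(D|L3)·P(L3) + P(D|L4)·P(L4)
      = 0.0263·0.35 + 0.0443·0.2 + 0.2·0.33 + 0.1528·0.12
      = 0.009205 + 0.00886 + 0.066 + 0.018336 = 0.102401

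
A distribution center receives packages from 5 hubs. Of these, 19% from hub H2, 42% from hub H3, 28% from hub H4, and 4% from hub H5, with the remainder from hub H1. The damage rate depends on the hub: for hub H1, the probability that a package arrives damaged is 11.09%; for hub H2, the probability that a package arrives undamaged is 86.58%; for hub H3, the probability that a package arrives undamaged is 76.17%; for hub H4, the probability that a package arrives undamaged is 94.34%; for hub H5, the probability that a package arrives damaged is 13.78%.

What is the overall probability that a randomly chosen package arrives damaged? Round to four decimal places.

P(H1) = 1 − (0.19 + 0.42 + 0.28 + 0.04) = 0.07.
P(D|H2) = 1 − 0.8658 = 0.1342.
P(D|H3) = 1 − 0.7617 = 0.2383.
P(D|H4) = 1 − 0.9434 = 0.0566.
Summing over the partition,
P(D) = P(D|H1)·P(H1) + P(D|H2)·P(H2) + P(D|H3)·P(H3) + P(D|H4)·P(H4) + P(D|H5)·P(H5)
      = 0.1109·0.07 + 0.1342·0.19 + 0.2383·0.42 + 0.0566·0.28 + 0.1378·0.04
      = 0.007763 + 0.025498 + 0.100086 + 0.015848 + 0.005512 = 0.154707

P(D) ≈ 0.1547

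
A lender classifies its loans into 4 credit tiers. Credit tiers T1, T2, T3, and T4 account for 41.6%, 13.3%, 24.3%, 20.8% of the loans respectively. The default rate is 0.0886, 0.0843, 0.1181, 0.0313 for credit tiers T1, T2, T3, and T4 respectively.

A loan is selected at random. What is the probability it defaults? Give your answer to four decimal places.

P(D) = P(D|T1)·P(T1) + P(D|T2)·P(T2) + P(D|T3)·P(T3) + P(D|T4)·P(T4)
      = 0.0886·0.416 + 0.0843·0.133 + 0.1181·0.243 + 0.0313·0.208
      = 0.0368576 + 0.0112119 + 0.0286983 + 0.0065104 = 0.0832782

P(D) ≈ 0.0833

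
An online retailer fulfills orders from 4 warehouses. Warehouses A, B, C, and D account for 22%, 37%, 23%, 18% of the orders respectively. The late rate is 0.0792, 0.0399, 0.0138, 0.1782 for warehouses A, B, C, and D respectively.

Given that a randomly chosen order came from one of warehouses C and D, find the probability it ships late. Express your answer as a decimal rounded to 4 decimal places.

Let S = {C, D}.
P(S) = 0.23 + 0.18 = 0.41.
P(L ∩ S) = 0.0138·0.23 + 0.1782·0.18 = 0.003174 + 0.032076 = 0.03525.
P(L | S) = 0.03525 / 0.41 = 0.085976…

P(L|S) ≈ 0.0860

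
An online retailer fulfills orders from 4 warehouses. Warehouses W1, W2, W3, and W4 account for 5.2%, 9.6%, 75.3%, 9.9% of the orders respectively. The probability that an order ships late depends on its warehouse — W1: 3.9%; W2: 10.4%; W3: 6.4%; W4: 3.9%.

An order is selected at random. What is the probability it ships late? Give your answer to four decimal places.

P(L) ≈ 0.0641

P(L) = P(L|W1)·P(W1) + P(L|W2)·P(W2) + P(L|W3)·P(W3) + P(L|W4)·P(W4)
      = 0.039·0.052 + 0.104·0.096 + 0.064·0.753 + 0.039·0.099
      = 0.002028 + 0.009984 + 0.048192 + 0.003861 = 0.064065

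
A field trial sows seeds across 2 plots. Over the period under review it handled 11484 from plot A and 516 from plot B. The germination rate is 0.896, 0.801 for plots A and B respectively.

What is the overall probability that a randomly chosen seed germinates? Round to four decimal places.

Total: 11484 + 516 = 12000.
P(A) = 11484/12000 = 0.957. P(B) = 516/12000 = 0.043.
Using total probability over the partition,
P(G) = P(G|A)·P(A) + P(G|B)·P(B)
      = 0.896·0.957 + 0.801·0.043
      = 0.857472 + 0.034443 = 0.891915

0.8919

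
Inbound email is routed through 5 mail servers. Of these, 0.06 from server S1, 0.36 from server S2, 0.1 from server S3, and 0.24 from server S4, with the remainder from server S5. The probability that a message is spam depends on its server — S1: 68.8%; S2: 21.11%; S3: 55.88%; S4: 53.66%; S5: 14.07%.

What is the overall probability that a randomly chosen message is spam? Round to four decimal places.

0.3357

P(S5) = 1 − (0.06 + 0.36 + 0.1 + 0.24) = 0.24.
P(S) = P(S|S1)·P(S1) + P(S|S2)·P(S2) + P(S|S3)·P(S3) + P(S|S4)·P(S4) + P(S|S5)·P(S5)
      = 0.688·0.06 + 0.2111·0.36 + 0.5588·0.1 + 0.5366·0.24 + 0.1407·0.24
      = 0.04128 + 0.075996 + 0.05588 + 0.128784 + 0.033768 = 0.335708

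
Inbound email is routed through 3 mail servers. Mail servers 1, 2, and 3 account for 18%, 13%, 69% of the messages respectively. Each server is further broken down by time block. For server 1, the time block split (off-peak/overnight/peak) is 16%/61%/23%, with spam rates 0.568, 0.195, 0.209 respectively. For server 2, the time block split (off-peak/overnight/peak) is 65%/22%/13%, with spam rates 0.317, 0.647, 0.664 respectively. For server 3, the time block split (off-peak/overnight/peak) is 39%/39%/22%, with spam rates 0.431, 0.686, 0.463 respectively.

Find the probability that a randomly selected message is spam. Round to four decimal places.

P(S|1) = 0.16·0.568 + 0.61·0.195 + 0.23·0.209 = 0.09088 + 0.11895 + 0.04807 = 0.2579
P(S|2) = 0.65·0.317 + 0.22·0.647 + 0.13·0.664 = 0.20605 + 0.14234 + 0.08632 = 0.43471
P(S|3) = 0.39·0.431 + 0.39·0.686 + 0.22·0.463 = 0.16809 + 0.26754 + 0.10186 = 0.53749
By total probability over the outer partition,
P(S) = 0.18·0.2579 + 0.13·0.43471 + 0.69·0.53749
      = 0.046422 + 0.0565123 + 0.3708681 = 0.4738024

P(S) ≈ 0.4738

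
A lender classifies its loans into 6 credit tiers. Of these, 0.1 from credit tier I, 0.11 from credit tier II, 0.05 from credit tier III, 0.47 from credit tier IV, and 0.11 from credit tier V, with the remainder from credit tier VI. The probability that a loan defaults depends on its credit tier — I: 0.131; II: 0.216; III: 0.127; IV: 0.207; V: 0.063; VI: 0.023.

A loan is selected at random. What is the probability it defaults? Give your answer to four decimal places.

P(D) ≈ 0.1511

P(VI) = 1 − (0.1 + 0.11 + 0.05 + 0.47 + 0.11) = 0.16.
Using total probability over the partition,
P(D) = P(D|I)·P(I) + P(D|II)·P(II) + P(D|III)·P(III) + P(D|IV)·P(IV) + P(D|V)·P(V) + P(D|VI)·P(VI)
      = 0.131·0.1 + 0.216·0.11 + 0.127·0.05 + 0.207·0.47 + 0.063·0.11 + 0.023·0.16
      = 0.0131 + 0.02376 + 0.00635 + 0.09729 + 0.00693 + 0.00368 = 0.15111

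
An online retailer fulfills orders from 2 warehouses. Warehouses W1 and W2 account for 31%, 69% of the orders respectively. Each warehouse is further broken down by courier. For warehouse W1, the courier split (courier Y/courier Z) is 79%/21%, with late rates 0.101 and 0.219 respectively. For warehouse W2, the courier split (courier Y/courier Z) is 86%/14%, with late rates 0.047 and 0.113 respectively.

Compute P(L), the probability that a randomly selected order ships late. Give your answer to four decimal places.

P(L|W1) = 0.79·0.101 + 0.21·0.219 = 0.07979 + 0.04599 = 0.12578
P(L|W2) = 0.86·0.047 + 0.14·0.113 = 0.04042 + 0.01582 = 0.05624
Then overall,
P(L) = 0.31·0.12578 + 0.69·0.05624
      = 0.0389918 + 0.0388056 = 0.0777974

P(L) ≈ 0.0778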